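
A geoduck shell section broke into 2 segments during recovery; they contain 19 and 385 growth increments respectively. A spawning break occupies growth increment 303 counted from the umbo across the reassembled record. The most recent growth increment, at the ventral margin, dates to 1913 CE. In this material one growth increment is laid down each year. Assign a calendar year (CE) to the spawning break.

Total growth increments = 19 + 385 = 404.
Between growth increment 303 and the ventral margin there are 404 − 303 = 101 growth increments.
The growth increment at the ventral margin is 1913 CE, so the spawning break dates to 1913 − 101 = 1812 CE.

1812 CE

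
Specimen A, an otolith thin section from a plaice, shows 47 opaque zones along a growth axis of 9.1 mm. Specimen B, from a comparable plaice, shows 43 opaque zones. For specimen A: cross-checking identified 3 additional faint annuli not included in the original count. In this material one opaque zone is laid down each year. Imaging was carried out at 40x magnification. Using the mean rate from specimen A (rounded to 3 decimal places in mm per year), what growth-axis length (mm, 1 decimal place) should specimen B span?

7.8 mm

Specimen A: adjusted count: 47 + 3 = 50 opaque zones.
A: Extension rate ≈ 9.1 / 50 = 0.182 mm/yr.
Length of B = 0.182 × 43 = 7.8 mm.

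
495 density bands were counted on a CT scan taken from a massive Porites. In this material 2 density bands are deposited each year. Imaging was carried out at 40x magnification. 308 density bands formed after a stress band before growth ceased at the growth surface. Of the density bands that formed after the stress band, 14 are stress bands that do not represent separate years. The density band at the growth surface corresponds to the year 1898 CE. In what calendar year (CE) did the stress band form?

There are 308 density bands younger than the stress band.
Removing the 14 false density bands leaves 308 − 14 = 294 true density bands beyond the stress band.
Dividing by 2 density bands per year: 294 / 2 = 147 years.
1898 − 147 = 1751 CE.

1751 CE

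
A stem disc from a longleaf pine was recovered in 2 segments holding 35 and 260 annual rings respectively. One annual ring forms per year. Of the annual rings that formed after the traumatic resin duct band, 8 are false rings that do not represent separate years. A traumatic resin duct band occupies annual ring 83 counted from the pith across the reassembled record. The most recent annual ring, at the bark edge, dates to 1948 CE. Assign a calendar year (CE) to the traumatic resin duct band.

Total annual rings = 35 + 260 = 295.
The traumatic resin duct band sits at annual ring 83 from the pith, so 295 − 83 = 212 annual rings formed after it.
Excluding 8 false annual rings: 212 − 8 = 204.
The annual ring at the bark edge is 1948 CE, so the traumatic resin duct band dates to 1948 − 204 = 1744 CE.

1744 CE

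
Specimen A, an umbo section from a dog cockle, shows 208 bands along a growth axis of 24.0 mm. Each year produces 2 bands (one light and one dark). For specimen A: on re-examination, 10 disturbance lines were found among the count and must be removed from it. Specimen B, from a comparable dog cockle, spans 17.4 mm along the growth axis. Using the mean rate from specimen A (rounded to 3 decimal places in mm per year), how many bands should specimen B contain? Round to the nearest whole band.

144 bands

Specimen A: adjusted count: 208 − 10 = 198 bands.
Specimen A: dividing by 2 bands per year: 198 / 2 = 99 years.
A: Extension rate ≈ 24.0 / 99 = 0.242 mm/year.
B spans 17.4 / 0.242 = 71.90 years; at 2 bands per year that is 71.90 × 2 ≈ 144 bands.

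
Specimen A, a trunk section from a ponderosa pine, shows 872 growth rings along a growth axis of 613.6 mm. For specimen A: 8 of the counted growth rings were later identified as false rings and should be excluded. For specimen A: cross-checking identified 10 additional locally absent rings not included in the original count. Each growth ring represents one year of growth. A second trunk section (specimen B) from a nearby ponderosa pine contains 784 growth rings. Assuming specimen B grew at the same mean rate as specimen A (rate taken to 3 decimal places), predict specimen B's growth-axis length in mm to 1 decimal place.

550.4 mm

Specimen A: true growth ring count = 872 − 8 + 10 = 874.
A: 613.6 mm over 874 years gives 613.6 / 874 ≈ 0.702 mm/year.
B's length ≈ 0.702 × 784 = 550.4 mm.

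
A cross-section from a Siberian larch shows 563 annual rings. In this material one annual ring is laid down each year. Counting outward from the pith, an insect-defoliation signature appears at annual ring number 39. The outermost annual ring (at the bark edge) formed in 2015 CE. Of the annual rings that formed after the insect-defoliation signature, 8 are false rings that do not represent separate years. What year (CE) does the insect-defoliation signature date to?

1499 CE

Between annual ring 39 and the bark edge there are 563 − 39 = 524 annual rings.
Excluding 8 false annual rings: 524 − 8 = 516.
Counting back 516 years from 2015 CE places the insect-defoliation signature in 2015 − 516 = 1499 CE.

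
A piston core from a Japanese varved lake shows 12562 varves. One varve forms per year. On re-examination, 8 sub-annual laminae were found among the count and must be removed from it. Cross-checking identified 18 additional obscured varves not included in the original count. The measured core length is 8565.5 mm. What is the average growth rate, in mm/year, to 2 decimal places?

Correcting the raw count gives 12562 − 8 + 18 = 12572 true varves.
Mean rate = 8565.5 mm / 12572 years ≈ 0.68 mm/year.

0.68 mm/year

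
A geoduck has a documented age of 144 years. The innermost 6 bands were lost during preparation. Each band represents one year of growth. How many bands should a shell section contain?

At one band per year, 144 years correspond to 144 bands.
Less the 6 uncaptured bands: 144 − 6 = 138.

138 bands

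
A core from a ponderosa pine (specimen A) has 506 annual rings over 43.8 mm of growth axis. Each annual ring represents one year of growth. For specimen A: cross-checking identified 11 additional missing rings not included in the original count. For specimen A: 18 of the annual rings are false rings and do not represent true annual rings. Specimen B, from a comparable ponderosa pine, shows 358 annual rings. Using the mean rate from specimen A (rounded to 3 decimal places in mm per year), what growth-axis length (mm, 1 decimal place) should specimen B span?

31.5 mm

Specimen A: after corrections the count is 506 − 18 + 11 = 499 annual rings.
A: 43.8 mm over 499 years gives 43.8 / 499 ≈ 0.088 mm/yr.
Length of B = 0.088 × 358 = 31.5 mm.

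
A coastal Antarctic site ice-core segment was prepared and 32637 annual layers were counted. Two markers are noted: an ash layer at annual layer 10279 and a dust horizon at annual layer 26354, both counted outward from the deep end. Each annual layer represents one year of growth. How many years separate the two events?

Separation: 26354 − 10279 = 16075 annual layers.
One annual layer per year makes the interval 16075 years.

16075 years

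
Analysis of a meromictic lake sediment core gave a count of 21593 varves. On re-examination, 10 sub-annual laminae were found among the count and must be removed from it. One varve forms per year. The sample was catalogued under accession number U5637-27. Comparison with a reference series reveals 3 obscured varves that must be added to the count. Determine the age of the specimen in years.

21586 years

Adjusted count: 21593 − 10 + 3 = 21586 varves.
One varve per year makes the duration 21586 years.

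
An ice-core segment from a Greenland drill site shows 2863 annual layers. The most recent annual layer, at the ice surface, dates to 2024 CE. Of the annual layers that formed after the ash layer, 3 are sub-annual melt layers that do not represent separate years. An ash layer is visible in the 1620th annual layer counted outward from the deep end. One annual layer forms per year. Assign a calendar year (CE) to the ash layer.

Between annual layer 1620 and the ice surface there are 2863 − 1620 = 1243 annual layers.
Removing the 3 false annual layers leaves 1243 − 3 = 1240 true annual layers beyond the ash layer.
2024 − 1240 = 784 CE.

784 CE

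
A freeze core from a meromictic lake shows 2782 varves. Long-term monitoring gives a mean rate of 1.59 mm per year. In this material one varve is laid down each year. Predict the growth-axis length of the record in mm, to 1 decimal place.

4423.4 mm

2782 years of growth are recorded.
Predicted length = 1.59 mm/year × 2782 years = 4423.4 mm.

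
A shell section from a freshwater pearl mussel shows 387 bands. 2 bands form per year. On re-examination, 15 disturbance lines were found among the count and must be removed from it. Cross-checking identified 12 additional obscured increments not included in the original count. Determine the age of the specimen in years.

192 years

True band count = 387 − 15 + 12 = 384.
With 2 bands per year, 384 / 2 = 192 years.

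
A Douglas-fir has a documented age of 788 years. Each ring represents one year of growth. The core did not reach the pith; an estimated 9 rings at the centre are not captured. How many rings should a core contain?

At one ring per year, 788 years correspond to 788 rings.
Less the 9 uncaptured rings: 788 − 9 = 779.

779 rings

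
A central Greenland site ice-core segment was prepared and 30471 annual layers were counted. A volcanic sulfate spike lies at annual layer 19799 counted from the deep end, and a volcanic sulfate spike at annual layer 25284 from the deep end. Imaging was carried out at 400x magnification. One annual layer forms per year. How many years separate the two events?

5485 years

The two markers are separated by 25284 − 19799 = 5485 annual layers.
At one annual layer per year, 5485 years elapsed between them.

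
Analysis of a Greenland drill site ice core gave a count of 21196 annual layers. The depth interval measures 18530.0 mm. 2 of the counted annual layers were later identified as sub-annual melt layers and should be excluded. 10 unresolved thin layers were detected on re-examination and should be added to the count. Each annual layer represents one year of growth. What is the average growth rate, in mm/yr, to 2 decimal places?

Adjusted count: 21196 − 2 + 10 = 21204 annual layers.
Extension rate ≈ 18530.0 / 21204 = 0.87 mm/yr.

0.87 mm/yr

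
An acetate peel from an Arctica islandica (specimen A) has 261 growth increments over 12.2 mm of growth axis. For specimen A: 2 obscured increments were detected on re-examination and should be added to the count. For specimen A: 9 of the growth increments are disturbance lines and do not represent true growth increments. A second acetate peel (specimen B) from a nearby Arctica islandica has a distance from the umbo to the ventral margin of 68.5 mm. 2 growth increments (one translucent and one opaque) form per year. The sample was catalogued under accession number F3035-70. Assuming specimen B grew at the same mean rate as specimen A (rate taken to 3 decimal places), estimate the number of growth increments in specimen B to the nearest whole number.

Specimen A: correcting the raw count gives 261 − 9 + 2 = 254 true growth increments.
Specimen A: with 2 growth increments per year, 254 / 2 = 127 years.
A: 12.2 mm over 127 years gives 12.2 / 127 ≈ 0.096 mm/yr.
For B, 68.5 / 0.096 = 713.54 years; at 2 growth increments per year that is 713.54 × 2 ≈ 1427 growth increments.

1427 growth increments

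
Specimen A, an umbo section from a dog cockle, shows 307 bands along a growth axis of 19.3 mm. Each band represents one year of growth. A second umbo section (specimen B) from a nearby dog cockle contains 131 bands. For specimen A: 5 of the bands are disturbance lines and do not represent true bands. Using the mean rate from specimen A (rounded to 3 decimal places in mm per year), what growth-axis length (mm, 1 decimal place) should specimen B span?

8.4 mm

Specimen A: adjusted count: 307 − 5 = 302 bands.
A: 19.3 mm over 302 years gives 19.3 / 302 ≈ 0.064 mm/yr.
For B, 0.064 mm/year × 131 years = 8.4 mm.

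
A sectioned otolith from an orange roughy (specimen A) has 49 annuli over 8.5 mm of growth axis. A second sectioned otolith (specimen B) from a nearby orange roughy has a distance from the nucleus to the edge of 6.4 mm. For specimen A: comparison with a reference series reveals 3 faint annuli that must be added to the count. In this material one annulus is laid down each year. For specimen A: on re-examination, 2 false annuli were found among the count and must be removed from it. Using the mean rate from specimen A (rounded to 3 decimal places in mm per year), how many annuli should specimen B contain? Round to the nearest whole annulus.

38 annuli

Specimen A: correcting the raw count gives 49 − 2 + 3 = 50 true annuli.
A: Extension rate ≈ 8.5 / 50 = 0.170 mm per year.
For B, 6.4 / 0.170 = 37.65 years ≈ 38 annuli.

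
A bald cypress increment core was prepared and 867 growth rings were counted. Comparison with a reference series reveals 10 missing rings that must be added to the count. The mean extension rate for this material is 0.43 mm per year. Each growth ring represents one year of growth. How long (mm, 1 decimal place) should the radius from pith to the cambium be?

377.1 mm

After corrections the count is 867 + 10 = 877 growth rings.
Length ≈ 0.43 × 877 = 377.1 mm.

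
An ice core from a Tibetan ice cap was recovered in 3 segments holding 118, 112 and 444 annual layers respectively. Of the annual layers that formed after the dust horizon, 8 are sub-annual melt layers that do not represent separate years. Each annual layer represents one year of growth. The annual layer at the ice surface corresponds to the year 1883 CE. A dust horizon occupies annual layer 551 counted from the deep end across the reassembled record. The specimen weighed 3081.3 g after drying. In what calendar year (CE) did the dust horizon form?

1768 CE

Total annual layers = 118 + 112 + 444 = 674.
Between annual layer 551 and the ice surface there are 674 − 551 = 123 annual layers.
Removing the 8 false annual layers leaves 123 − 8 = 115 true annual layers beyond the dust horizon.
1883 − 115 = 1768 CE.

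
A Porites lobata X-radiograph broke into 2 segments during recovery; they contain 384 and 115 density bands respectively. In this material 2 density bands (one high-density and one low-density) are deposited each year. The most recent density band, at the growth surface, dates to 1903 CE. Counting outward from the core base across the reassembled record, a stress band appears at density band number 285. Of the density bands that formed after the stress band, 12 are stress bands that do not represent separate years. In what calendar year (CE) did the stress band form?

1802 CE

Total density bands = 384 + 115 = 499.
499 − 285 = 214 density bands lie beyond the stress band toward the growth surface.
Excluding 12 false density bands: 214 − 12 = 202.
202 density bands at 2 per year is 202 / 2 = 101 years.
The density band at the growth surface is 1903 CE, so the stress band dates to 1903 − 101 = 1802 CE.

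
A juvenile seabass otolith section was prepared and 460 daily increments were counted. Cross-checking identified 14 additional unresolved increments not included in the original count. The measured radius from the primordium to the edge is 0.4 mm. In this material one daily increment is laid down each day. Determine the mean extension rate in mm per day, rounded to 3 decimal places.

True daily increment count = 460 + 14 = 474.
Mean rate = 0.4 mm / 474 days ≈ 0.001 mm per day.

0.001 mm per day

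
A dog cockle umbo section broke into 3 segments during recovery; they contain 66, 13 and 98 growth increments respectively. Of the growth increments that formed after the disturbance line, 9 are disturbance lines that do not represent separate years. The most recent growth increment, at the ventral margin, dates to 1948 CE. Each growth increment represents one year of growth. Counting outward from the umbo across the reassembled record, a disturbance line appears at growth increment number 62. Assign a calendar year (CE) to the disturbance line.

Total growth increments = 66 + 13 + 98 = 177.
177 − 62 = 115 growth increments lie beyond the disturbance line toward the ventral margin.
Removing the 9 false growth increments leaves 115 − 9 = 106 true growth increments beyond the disturbance line.
The growth increment at the ventral margin is 1948 CE, so the disturbance line dates to 1948 − 106 = 1842 CE.

1842 CE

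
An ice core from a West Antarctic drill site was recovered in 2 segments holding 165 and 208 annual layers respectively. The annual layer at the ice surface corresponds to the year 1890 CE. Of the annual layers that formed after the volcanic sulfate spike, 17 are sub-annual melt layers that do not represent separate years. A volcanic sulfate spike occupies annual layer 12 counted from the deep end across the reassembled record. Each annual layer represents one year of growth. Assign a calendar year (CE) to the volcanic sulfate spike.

1546 CE

Total annual layers = 165 + 208 = 373.
373 − 12 = 361 annual layers lie beyond the volcanic sulfate spike toward the ice surface.
Removing the 17 false annual layers leaves 361 − 17 = 344 true annual layers beyond the volcanic sulfate spike.
The annual layer at the ice surface is 1890 CE, so the volcanic sulfate spike dates to 1890 − 344 = 1546 CE.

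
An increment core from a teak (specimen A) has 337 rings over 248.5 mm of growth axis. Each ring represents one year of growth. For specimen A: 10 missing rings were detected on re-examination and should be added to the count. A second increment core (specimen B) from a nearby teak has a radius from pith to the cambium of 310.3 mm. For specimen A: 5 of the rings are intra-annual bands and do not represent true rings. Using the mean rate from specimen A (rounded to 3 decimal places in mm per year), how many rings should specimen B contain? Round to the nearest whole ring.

427 rings

Specimen A: correcting the raw count gives 337 − 5 + 10 = 342 true rings.
A: 248.5 mm over 342 years gives 248.5 / 342 ≈ 0.727 mm/year.
Specimen B: 310.3 mm / 0.727 mm per year = 426.82 years ≈ 427 rings.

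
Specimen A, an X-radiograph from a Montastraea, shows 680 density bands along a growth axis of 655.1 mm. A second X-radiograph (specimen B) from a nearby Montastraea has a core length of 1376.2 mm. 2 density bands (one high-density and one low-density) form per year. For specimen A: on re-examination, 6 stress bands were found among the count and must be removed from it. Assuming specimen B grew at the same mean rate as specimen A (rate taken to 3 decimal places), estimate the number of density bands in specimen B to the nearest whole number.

Specimen A: true density band count = 680 − 6 = 674.
Specimen A: with 2 density bands per year, 674 / 2 = 337 years.
A: 655.1 mm over 337 years gives 655.1 / 337 ≈ 1.944 mm/year.
B spans 1376.2 / 1.944 = 707.92 years; at 2 density bands per year that is 707.92 × 2 ≈ 1416 density bands.

1416 density bands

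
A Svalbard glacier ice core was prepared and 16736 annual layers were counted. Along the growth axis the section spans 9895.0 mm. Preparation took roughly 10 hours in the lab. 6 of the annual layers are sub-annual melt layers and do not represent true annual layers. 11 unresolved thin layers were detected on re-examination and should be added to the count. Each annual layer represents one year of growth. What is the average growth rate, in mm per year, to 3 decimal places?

0.591 mm per year

After corrections the count is 16736 − 6 + 11 = 16741 annual layers.
9895.0 mm over 16741 years gives 9895.0 / 16741 ≈ 0.591 mm per year.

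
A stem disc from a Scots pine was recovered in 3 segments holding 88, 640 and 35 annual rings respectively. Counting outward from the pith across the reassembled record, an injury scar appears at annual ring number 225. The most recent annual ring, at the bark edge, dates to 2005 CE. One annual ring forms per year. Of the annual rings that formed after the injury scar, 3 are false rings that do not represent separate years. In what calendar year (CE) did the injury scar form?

Total annual rings = 88 + 640 + 35 = 763.
The injury scar sits at annual ring 225 from the pith, so 763 − 225 = 538 annual rings formed after it.
538 − 3 false = 535 true annual rings after the injury scar.
Counting back 535 years from 2005 CE places the injury scar in 2005 − 535 = 1470 CE.

1470 CE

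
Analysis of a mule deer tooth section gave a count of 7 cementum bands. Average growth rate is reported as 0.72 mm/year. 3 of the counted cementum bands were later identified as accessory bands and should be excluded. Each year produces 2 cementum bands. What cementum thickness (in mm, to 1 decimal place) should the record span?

1.4 mm

Correcting the raw count gives 7 − 3 = 4 true cementum bands.
Dividing by 2 cementum bands per year: 4 / 2 = 2 years.
Length ≈ 0.72 × 2 = 1.4 mm.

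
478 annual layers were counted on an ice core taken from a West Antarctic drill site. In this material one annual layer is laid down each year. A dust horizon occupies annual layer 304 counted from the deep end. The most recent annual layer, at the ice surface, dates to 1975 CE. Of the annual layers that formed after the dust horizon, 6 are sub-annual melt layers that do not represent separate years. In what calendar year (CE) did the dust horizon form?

Between annual layer 304 and the ice surface there are 478 − 304 = 174 annual layers.
174 − 6 false = 168 true annual layers after the dust horizon.
The annual layer at the ice surface is 1975 CE, so the dust horizon dates to 1975 − 168 = 1807 CE.

1807 CE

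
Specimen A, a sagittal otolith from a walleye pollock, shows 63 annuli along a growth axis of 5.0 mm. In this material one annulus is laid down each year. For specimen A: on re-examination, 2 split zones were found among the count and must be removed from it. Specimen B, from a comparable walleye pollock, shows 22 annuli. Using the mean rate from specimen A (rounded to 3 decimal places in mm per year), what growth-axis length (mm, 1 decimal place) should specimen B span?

1.8 mm

Specimen A: adjusted count: 63 − 2 = 61 annuli.
A: Mean rate = 5.0 mm / 61 years ≈ 0.082 mm/year.
B's length ≈ 0.082 × 22 = 1.8 mm.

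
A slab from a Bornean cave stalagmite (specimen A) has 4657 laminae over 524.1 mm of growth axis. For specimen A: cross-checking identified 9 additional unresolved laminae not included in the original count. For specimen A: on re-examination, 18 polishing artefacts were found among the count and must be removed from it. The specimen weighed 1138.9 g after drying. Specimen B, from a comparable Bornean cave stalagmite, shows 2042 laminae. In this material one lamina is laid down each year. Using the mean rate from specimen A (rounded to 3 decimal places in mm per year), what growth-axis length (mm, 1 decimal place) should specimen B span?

Specimen A: true lamina count = 4657 − 18 + 9 = 4648.
A: Mean rate = 524.1 mm / 4648 years ≈ 0.113 mm/yr.
B's length ≈ 0.113 × 2042 = 230.7 mm.

230.7 mm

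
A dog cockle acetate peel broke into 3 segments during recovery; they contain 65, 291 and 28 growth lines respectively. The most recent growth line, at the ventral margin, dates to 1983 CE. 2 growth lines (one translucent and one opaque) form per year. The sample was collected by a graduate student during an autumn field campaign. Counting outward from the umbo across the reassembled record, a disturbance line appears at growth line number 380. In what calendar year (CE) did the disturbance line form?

Total growth lines = 65 + 291 + 28 = 384.
The disturbance line sits at growth line 380 from the umbo, so 384 − 380 = 4 growth lines formed after it.
With 2 growth lines per year, 4 / 2 = 2 years.
The growth line at the ventral margin is 1983 CE, so the disturbance line dates to 1983 − 2 = 1981 CE.

1981 CE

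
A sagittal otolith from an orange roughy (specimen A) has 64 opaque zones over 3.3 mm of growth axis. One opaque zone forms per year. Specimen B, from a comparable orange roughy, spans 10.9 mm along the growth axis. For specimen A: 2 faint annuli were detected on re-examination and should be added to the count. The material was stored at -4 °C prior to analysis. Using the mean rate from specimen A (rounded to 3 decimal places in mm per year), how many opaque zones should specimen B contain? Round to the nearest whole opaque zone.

218 opaque zones

Specimen A: correcting the raw count gives 64 + 2 = 66 true opaque zones.
A: Mean rate = 3.3 mm / 66 years ≈ 0.050 mm per year.
Specimen B: 10.9 mm / 0.050 mm per year = 218.00 years ≈ 218 opaque zones.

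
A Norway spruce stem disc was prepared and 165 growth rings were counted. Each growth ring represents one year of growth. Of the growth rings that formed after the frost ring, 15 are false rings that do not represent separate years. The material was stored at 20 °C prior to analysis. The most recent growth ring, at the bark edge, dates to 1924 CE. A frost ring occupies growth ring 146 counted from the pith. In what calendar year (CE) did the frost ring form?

1920 CE

Between growth ring 146 and the bark edge there are 165 − 146 = 19 growth rings.
Removing the 15 false growth rings leaves 19 − 15 = 4 true growth rings beyond the frost ring.
1924 − 4 = 1920 CE.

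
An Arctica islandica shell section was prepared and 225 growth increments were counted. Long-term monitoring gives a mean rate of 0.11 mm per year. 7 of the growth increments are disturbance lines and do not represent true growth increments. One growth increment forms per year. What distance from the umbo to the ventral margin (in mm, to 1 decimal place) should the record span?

24.0 mm

Adjusted count: 225 − 7 = 218 growth increments.
Length ≈ 0.11 × 218 = 24.0 mm.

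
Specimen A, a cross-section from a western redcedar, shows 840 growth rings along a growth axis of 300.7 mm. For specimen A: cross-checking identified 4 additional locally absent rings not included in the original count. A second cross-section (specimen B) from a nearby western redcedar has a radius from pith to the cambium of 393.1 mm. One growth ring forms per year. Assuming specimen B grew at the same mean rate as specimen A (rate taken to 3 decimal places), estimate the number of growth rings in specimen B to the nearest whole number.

Specimen A: adjusted count: 840 + 4 = 844 growth rings.
A: Extension rate ≈ 300.7 / 844 = 0.356 mm/year.
B spans 393.1 / 0.356 = 1104.21 years ≈ 1104 growth rings.

1104 growth rings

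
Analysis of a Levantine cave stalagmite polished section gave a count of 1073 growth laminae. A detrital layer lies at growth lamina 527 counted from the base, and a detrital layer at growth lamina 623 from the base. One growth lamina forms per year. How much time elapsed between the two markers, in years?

623 − 527 = 96 growth laminae lie between the two events.
At one growth lamina per year, 96 years elapsed between them.

96 yr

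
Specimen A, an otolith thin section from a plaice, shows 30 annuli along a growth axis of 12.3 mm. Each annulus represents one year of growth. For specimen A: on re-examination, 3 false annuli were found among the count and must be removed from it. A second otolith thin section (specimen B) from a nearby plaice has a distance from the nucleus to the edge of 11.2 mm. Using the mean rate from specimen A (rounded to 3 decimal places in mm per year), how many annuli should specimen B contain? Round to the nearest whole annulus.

25 annuli

Specimen A: correcting the raw count gives 30 − 3 = 27 true annuli.
A: Mean rate = 12.3 mm / 27 years ≈ 0.456 mm per year.
For B, 11.2 / 0.456 = 24.56 years ≈ 25 annuli.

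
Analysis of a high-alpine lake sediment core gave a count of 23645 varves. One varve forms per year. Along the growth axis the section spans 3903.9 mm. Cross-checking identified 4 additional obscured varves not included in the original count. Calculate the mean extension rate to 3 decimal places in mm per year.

0.165 mm per year

True varve count = 23645 + 4 = 23649.
Mean rate = 3903.9 mm / 23649 years ≈ 0.165 mm per year.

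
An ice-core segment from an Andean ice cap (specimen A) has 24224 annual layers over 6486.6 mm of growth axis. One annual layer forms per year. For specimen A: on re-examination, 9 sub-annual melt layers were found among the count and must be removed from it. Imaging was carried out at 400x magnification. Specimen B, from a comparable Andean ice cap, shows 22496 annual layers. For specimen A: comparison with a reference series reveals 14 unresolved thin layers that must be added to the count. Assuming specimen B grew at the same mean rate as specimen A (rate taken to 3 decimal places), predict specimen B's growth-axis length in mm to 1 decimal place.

6028.9 mm

Specimen A: true annual layer count = 24224 − 9 + 14 = 24229.
A: Extension rate ≈ 6486.6 / 24229 = 0.268 mm per year.
B's length ≈ 0.268 × 22496 = 6028.9 mm.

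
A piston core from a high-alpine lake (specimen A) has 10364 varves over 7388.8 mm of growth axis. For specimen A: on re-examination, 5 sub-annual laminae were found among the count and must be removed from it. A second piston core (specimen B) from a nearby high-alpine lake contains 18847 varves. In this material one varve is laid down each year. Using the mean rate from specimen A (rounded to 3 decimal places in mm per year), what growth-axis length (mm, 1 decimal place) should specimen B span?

Specimen A: after corrections the count is 10364 − 5 = 10359 varves.
A: Mean rate = 7388.8 mm / 10359 years ≈ 0.713 mm/year.
For B, 0.713 mm/year × 18847 years = 13437.9 mm.

13437.9 mm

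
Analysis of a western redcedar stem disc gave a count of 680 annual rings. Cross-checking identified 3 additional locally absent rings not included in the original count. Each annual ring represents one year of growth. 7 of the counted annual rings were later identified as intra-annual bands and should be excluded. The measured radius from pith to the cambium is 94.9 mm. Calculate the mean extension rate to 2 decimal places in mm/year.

After corrections the count is 680 − 7 + 3 = 676 annual rings.
Extension rate ≈ 94.9 / 676 = 0.14 mm/year.

0.14 mm/year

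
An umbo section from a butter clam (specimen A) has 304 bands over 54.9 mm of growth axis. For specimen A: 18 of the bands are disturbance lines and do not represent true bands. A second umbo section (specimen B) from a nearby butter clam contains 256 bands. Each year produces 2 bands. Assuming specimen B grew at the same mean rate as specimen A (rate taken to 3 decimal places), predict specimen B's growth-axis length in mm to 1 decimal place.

49.2 mm

Specimen A: true band count = 304 − 18 = 286.
Specimen A: with 2 bands per year, 286 / 2 = 143 years.
A: 54.9 mm over 143 years gives 54.9 / 143 ≈ 0.384 mm/year.
Specimen B: 256 bands at 2 per year is 256 / 2 = 128 years. Length of B = 0.384 × 128 = 49.2 mm.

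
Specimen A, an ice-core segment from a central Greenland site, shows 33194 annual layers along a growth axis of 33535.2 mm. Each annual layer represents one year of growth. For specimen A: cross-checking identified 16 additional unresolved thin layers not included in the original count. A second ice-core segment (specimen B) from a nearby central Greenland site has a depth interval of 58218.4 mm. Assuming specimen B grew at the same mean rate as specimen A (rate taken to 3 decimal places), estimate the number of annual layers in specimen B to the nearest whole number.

57642 annual layers

Specimen A: adjusted count: 33194 + 16 = 33210 annual layers.
A: Extension rate ≈ 33535.2 / 33210 = 1.010 mm per year.
B spans 58218.4 / 1.010 = 57641.98 years ≈ 57642 annual layers.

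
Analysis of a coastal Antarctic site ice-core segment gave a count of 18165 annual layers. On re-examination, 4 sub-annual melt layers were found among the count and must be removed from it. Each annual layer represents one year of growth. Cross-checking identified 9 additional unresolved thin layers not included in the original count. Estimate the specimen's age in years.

18170 years

True annual layer count = 18165 − 4 + 9 = 18170.
At one annual layer per year, that is 18170 years.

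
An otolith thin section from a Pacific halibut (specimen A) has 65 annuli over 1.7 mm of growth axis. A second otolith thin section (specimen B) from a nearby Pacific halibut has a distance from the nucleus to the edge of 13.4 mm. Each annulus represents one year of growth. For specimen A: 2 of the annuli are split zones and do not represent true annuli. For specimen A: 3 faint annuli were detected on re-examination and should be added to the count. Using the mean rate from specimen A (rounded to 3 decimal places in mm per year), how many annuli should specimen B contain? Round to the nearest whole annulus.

515 annuli

Specimen A: adjusted count: 65 − 2 + 3 = 66 annuli.
A: Mean rate = 1.7 mm / 66 years ≈ 0.026 mm/year.
Specimen B: 13.4 mm / 0.026 mm per year = 515.38 years ≈ 515 annuli.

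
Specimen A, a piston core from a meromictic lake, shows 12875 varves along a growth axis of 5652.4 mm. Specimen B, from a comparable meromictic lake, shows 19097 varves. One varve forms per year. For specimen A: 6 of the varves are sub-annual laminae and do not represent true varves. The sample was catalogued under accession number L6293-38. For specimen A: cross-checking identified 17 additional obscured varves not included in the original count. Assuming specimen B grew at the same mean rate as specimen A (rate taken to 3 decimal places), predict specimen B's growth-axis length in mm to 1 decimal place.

8383.6 mm

Specimen A: after corrections the count is 12875 − 6 + 17 = 12886 varves.
A: Mean rate = 5652.4 mm / 12886 years ≈ 0.439 mm/yr.
Length of B = 0.439 × 19097 = 8383.6 mm.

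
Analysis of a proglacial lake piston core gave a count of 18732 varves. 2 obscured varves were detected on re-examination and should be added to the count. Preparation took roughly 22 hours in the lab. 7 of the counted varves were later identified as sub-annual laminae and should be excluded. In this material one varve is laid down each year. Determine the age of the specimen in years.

True varve count = 18732 − 7 + 2 = 18727.
At one varve per year, that is 18727 years.

18727 years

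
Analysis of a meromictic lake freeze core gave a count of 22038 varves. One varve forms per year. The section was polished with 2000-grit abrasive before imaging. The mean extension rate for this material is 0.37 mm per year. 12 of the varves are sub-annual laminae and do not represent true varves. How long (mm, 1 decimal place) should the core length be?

Adjusted count: 22038 − 12 = 22026 varves.
Predicted length = 0.37 mm/year × 22026 years = 8149.6 mm.

8149.6 mm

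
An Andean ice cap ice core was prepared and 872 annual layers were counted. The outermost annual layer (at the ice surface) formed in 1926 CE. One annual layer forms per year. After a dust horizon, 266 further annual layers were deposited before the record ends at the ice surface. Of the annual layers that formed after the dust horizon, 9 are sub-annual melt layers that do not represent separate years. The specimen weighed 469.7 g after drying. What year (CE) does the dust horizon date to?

There are 266 annual layers younger than the dust horizon.
Removing the 9 false annual layers leaves 266 − 9 = 257 true annual layers beyond the dust horizon.
Counting back 257 years from 1926 CE places the dust horizon in 1926 − 257 = 1669 CE.

1669 CE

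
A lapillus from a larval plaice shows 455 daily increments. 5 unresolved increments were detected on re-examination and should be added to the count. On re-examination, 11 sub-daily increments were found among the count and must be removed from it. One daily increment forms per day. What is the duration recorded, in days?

449 d

Correcting the raw count gives 455 − 11 + 5 = 449 true daily increments.
At one daily increment per day, that is 449 days.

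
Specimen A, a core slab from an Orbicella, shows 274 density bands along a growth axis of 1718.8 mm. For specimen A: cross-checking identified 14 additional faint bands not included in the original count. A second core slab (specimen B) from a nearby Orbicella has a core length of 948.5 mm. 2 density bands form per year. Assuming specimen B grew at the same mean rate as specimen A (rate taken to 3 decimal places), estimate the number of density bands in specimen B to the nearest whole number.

159 density bands

Specimen A: correcting the raw count gives 274 + 14 = 288 true density bands.
Specimen A: with 2 density bands per year, 288 / 2 = 144 years.
A: Extension rate ≈ 1718.8 / 144 = 11.936 mm/yr.
B spans 948.5 / 11.936 = 79.47 years; at 2 density bands per year that is 79.47 × 2 ≈ 159 density bands.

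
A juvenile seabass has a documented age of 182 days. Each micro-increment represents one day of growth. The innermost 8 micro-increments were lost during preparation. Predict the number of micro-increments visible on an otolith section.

174 micro-increments

Expected micro-increments over 182 days: 182.
Less the 8 uncaptured micro-increments: 182 − 8 = 174.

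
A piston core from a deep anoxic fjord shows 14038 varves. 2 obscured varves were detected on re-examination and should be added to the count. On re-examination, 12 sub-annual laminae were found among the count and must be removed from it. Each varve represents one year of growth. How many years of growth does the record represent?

Correcting the raw count gives 14038 − 12 + 2 = 14028 true varves.
At one varve per year, that is 14028 years.

14028 yr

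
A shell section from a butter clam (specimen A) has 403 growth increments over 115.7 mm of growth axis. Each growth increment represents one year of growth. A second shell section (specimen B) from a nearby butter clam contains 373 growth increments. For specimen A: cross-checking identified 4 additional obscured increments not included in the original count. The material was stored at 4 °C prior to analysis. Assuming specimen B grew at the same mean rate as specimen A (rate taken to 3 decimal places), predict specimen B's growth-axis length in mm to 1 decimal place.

105.9 mm

Specimen A: after corrections the count is 403 + 4 = 407 growth increments.
A: Mean rate = 115.7 mm / 407 years ≈ 0.284 mm/year.
Length of B = 0.284 × 373 = 105.9 mm.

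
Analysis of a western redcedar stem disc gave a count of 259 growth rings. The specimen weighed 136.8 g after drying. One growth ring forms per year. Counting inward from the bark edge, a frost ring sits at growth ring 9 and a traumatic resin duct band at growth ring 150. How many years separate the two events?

141 years

150 − 9 = 141 growth rings lie between the two events.
At one growth ring per year, 141 years elapsed between them.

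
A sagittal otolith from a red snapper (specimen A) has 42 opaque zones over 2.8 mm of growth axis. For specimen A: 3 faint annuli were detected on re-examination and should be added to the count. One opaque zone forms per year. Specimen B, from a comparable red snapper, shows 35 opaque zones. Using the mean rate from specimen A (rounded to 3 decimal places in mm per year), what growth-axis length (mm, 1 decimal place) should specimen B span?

Specimen A: true opaque zone count = 42 + 3 = 45.
A: Mean rate = 2.8 mm / 45 years ≈ 0.062 mm per year.
B's length ≈ 0.062 × 35 = 2.2 mm.

2.2 mm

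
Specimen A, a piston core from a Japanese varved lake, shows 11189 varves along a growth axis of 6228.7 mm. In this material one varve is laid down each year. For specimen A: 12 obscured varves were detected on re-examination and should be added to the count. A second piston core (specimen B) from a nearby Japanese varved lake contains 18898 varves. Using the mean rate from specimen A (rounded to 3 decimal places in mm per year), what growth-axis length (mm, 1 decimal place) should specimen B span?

10507.3 mm

Specimen A: correcting the raw count gives 11189 + 12 = 11201 true varves.
A: 6228.7 mm over 11201 years gives 6228.7 / 11201 ≈ 0.556 mm/yr.
Length of B = 0.556 × 18898 = 10507.3 mm.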